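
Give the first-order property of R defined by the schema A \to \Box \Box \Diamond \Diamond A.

This is a Sahlqvist (Geach-type) schema ◇^0□^0A → □^2◇^2A.
First-order correspondent: \forall x \forall z (x R^2 z \to \exists w (x = w \wedge z R^2 w)).

\forall x \forall z (x R^2 z \to \exists w (x = w \wedge z R^2 w))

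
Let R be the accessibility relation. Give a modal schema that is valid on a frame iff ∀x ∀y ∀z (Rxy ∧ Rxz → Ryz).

A defining formula is ◇ψ → □◇ψ (the 5 axiom).
Suppose ◇ψ→□◇ψ is valid. Take Rxy, Rxz and set V(ψ)={y}. Then ◇ψ at x, so □◇ψ at x, so ◇ψ at z, so some w with Rzw has ψ; w=y, i.e. Rzy. By symmetry of the argument, Ryz.

◇ψ → □◇ψ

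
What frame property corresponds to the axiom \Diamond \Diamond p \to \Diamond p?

Replacing p by ¬p and contraposing gives the equivalent schema □p → □□p.
Suppose □p→□□p is valid. Take Rxy, Ryz and set V(p)={w : Rxw}. Then □p at x, so □□p at x, so □p at y, so p at z, i.e. Rxz.
Conversely, any frame satisfying \forall x \forall y \forall z (Rxy \wedge Ryz \to Rxz) validates the schema.
Frame condition: \forall x \forall y \forall z (Rxy \wedge Ryz \to Rxz).

transitivity: \forall x \forall y \forall z (Rxy \wedge Ryz \to Rxz)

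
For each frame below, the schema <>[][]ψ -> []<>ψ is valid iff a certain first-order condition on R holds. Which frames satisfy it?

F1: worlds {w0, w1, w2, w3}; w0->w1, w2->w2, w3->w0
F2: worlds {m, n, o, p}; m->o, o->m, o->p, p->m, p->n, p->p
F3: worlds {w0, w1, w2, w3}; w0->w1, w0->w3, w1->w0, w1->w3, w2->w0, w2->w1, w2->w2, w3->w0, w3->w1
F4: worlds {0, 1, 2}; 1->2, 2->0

This is the axiom for a generalized confluence (Geach) condition; its first-order frame correspondent is forall x forall y forall z ((xRy & xRz) -> exists w (y R^2 w & zRw)).
F1: fails — w0Rw1, w0Rw1 but no w with w1R²w and w1Rw.
F2: fails — oRm, oRm but no w with mR²w and mRw.
F3: ✓.
F4: fails — 1R2, 1R2 but no w with 2R²w and 2Rw.

F3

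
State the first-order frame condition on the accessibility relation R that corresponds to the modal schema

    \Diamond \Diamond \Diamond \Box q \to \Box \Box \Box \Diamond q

This is a Sahlqvist (Geach-type) schema ◇^3□^1q → □^3◇^1q.
First-order correspondent: \forall x \forall y \forall z ((x R^3 y \wedge x R^3 z) \to \exists w (yRw \wedge zRw)).

\forall x \forall y \forall z ((x R^3 y \wedge x R^3 z) \to \exists w (yRw \wedge zRw))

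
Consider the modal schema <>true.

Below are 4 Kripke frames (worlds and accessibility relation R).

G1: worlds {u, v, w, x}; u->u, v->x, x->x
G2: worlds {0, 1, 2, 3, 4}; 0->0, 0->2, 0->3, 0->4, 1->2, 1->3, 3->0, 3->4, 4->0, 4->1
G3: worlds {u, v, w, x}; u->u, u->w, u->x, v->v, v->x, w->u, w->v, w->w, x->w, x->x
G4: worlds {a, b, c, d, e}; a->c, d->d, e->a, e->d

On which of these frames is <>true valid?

G3

This is the axiom for seriality; its first-order frame correspondent is forall x exists y Rxy.
G1: fails — world w has no successor.
G2: fails — world 2 has no successor.
G3: ✓.
G4: fails — world b has no successor.
Valid on: G3.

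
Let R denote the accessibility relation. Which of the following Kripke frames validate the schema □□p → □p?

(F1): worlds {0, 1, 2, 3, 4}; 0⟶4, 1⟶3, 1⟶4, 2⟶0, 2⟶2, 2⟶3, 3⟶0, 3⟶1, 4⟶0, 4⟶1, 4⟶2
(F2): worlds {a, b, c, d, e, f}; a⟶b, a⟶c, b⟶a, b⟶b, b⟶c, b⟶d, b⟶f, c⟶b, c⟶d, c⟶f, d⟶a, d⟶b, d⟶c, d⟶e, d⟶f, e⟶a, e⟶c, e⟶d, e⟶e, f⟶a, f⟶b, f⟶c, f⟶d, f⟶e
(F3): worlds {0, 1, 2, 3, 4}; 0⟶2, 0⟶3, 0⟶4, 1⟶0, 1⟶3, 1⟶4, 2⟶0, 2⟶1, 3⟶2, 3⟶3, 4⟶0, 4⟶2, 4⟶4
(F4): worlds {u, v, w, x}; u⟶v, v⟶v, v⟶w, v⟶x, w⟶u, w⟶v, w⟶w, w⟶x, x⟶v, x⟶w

The schema corresponds to density: ∀x ∀y (Rxy → ∃z (Rxz ∧ Rzy)).
(F1): fails — R31 but no z with R3z and Rz1.
(F2): holds.
(F3): fails — R21 but no z with R2z and Rz1.
(F4): holds.

(F2), (F4)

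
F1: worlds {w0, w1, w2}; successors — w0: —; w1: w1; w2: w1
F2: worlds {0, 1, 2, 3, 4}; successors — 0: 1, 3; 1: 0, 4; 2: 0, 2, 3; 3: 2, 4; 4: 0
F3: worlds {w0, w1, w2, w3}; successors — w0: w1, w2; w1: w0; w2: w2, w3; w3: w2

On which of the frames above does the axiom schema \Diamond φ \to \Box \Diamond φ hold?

This is the axiom for the Euclidean property; its first-order frame correspondent is \forall x \forall y \forall z (Rxy \wedge Rxz \to Ryz).
F1: holds.
F2: fails — R01 and R01 but not R11.
F3: fails — Rw0w1 and Rw0w1 but not Rw1w1.

F1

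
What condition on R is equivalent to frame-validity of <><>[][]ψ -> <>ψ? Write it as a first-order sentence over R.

forall x forall y (x R^2 y -> exists w (y R^2 w & xRw))

This is a Sahlqvist (Geach-type) schema ◇^2□^2ψ → □^0◇^1ψ.
Minimal-valuation argument: fix x; take any y with xR^2y and any z with xR^0z. Set V(ψ) to the set of worlds R-reachable from y in exactly 2 steps. Then □^2ψ holds at y, so the antecedent holds at x; validity forces ◇^1ψ at z, giving a w with zR^1w and yR^2w.
First-order correspondent: forall x forall y (x R^2 y -> exists w (y R^2 w & xRw)).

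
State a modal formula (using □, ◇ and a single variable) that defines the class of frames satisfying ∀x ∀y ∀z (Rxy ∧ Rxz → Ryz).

The condition is the Euclidean property. The 5 schema ◇ψ → □◇ψ defines it.
Suppose ◇ψ→□◇ψ is valid. Take Rxy, Rxz and set V(ψ)={y}. Then ◇ψ at x, so □◇ψ at x, so ◇ψ at z, so some w with Rzw has ψ; w=y, i.e. Rzy. By symmetry of the argument, Ryz.

◇ψ → □◇ψ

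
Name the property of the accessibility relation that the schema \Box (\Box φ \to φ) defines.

Suppose □(□φ→φ) is valid. Take Rxy and set V(φ)={w : Ryw}. Then at y, □φ holds; since □(□φ→φ) at x, □φ→φ at y, so φ at y, i.e. Ryy.

Shift-reflexivity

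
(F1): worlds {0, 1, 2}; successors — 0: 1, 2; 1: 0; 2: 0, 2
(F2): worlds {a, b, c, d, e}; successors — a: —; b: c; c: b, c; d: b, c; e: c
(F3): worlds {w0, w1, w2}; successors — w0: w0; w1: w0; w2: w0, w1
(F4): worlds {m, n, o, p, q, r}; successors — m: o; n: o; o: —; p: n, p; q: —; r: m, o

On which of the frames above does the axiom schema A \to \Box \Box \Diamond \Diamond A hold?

The schema corresponds to a generalized confluence (Geach) condition: \forall x \forall z (x R^2 z \to \exists w (x = w \wedge z R^2 w)).
(F1): satisfies the condition.
(F2): fails — dR²b but no w with d=w and bR²w.
(F3): fails — w1R²w0 but no w with w1=w and w0R²w.
(F4): fails — pR²n but no w with p=w and nR²w.
Valid on: (F1).

(F1)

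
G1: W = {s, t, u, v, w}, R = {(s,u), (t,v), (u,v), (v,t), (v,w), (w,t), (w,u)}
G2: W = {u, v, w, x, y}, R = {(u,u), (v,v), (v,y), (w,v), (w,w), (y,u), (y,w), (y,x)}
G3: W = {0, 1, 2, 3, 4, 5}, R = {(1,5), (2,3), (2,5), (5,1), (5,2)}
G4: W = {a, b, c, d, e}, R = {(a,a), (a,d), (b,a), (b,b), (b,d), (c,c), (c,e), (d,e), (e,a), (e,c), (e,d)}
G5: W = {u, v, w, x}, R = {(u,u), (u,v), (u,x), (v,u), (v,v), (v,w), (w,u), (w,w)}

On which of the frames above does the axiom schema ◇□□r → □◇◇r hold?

The schema corresponds to a generalized confluence (Geach) condition: ∀x ∀y ∀z ((xRy ∧ xRz) → ∃w (yR²w ∧ zR²w)).
G1: fails — vRt, vRw but no w* with tR²w* and wR²w*.
G2: fails — yRu, yRw but no t with uR²t and wR²t.
G3: fails — 2R3, 2R3 but no w with 3R²w and 3R²w.
G4: ✓.
G5: fails — uRu, uRx but no t with uR²t and xR²t.
Valid on: G4.

G4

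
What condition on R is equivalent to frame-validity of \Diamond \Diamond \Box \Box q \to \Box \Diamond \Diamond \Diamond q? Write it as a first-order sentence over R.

\forall x \forall y \forall z ((x R^2 y \wedge xRz) \to \exists w (y R^2 w \wedge z R^3 w))

This is a Sahlqvist (Geach-type) schema ◇^2□^2q → □^1◇^3q.
Minimal-valuation argument: fix x; take any y with xR^2y and any z with xR^1z. Set V(q) to the set of worlds R-reachable from y in exactly 2 steps. Then □^2q holds at y, so the antecedent holds at x; validity forces ◇^3q at z, giving a w with zR^3w and yR^2w.
First-order correspondent: \forall x \forall y \forall z ((x R^2 y \wedge xRz) \to \exists w (y R^2 w \wedge z R^3 w)).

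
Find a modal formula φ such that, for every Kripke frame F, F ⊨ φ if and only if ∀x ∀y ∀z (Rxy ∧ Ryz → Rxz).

□p → □□p

A defining formula is □p → □□p (the 4 axiom).
Suppose □p→□□p is valid. Take Rxy, Ryz and set V(p)={w : Rxw}. Then □p at x, so □□p at x, so □p at y, so p at z, i.e. Rxz.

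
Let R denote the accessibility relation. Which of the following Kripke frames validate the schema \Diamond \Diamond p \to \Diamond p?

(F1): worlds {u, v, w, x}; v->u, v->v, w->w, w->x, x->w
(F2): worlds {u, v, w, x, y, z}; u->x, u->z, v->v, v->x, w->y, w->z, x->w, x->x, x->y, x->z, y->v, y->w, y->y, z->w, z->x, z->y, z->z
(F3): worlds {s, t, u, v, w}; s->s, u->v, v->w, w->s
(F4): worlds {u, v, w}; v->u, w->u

This is the axiom for transitivity; its first-order frame correspondent is \forall x \forall y \forall z (Rxy \wedge Ryz \to Rxz).
(F1): fails — Rxw and Rwx but not Rxx.
(F2): fails — Ruz and Rzy but not Ruy.
(F3): fails — Ruv and Rvw but not Ruw.
(F4): satisfies the condition.

(F4)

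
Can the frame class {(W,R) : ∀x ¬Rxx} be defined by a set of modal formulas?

No

If a class were modally definable it would be closed under surjective bounded morphisms (Goldblatt–Thomason).
The 2-cycle (worlds 0,1 with 0→1→0) is irreflexive, and the map sending every world to a single reflexive point • is a surjective bounded morphism (forth: every edge maps to (•,•); back: every world has a successor). So any modal formula valid on the 2-cycle is also valid on the reflexive point, which is not irreflexive.
Hence irreflexivity is not modally definable.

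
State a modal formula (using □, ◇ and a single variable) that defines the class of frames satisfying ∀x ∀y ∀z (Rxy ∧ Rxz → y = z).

A defining formula is ◇s → □s (the CD axiom).

◇s → □s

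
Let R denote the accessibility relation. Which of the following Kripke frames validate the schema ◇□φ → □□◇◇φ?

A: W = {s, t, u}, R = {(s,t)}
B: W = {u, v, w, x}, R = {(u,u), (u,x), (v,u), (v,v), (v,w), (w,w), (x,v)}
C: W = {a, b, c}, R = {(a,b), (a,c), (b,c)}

This is the axiom for a generalized confluence (Geach) condition; its first-order frame correspondent is ∀x ∀y ∀z ((xRy ∧ xR²z) → ∃w (yRw ∧ zR²w)).
A: ✓.
B: fails — vRu, vR²w but no t with uRt and wR²t.
C: fails — aRb, aR²c but no w with bRw and cR²w.
Valid on: A.

A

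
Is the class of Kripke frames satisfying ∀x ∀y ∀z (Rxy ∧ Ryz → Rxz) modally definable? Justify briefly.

This is a Sahlqvist condition; the 4 axiom □q → □□q defines it.

Yes, by □q → □□q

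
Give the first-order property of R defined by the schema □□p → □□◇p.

∀x ∀z (xR²z → ∃w (xR²w ∧ zRw))

This is a Sahlqvist (Geach-type) schema ◇^0□^2p → □^2◇^1p.
First-order correspondent: ∀x ∀z (xR²z → ∃w (xR²w ∧ zRw)).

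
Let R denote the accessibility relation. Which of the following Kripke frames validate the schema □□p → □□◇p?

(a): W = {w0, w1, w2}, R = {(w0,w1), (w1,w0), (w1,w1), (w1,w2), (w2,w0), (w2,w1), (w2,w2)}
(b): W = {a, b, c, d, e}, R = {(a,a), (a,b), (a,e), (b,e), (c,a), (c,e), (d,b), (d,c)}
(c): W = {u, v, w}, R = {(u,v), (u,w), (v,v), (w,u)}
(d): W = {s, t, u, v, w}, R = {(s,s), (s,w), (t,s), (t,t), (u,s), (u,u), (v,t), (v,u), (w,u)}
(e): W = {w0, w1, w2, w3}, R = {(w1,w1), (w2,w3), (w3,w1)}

(a), (e)

Frame correspondent (Sahlqvist): ∀x ∀z (xR²z → ∃w (xR²w ∧ zRw)) — i.e. a generalized confluence (Geach) condition.
(a): ✓.
(b): fails — aR²e but no w with aR²w and eRw.
(c): fails — wR²w but no t with wR²t and wRt.
(d): fails — tR²w but no w* with tR²w* and wRw*.
(e): ✓.
Valid on: (a), (e).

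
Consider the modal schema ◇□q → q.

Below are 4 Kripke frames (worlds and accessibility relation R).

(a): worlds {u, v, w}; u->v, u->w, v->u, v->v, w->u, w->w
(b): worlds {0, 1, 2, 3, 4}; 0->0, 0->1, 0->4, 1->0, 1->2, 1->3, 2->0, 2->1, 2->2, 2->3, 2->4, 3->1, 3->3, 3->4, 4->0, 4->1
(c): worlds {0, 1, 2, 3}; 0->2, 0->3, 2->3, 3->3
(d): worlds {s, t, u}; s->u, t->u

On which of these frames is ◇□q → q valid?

(a)

The schema corresponds to symmetry: ∀x ∀y (Rxy → Ryx).
(a): holds.
(b): fails — R34 but not R43.
(c): fails — R23 but not R32.
(d): fails — Rsu but not Rus.
Valid on: (a).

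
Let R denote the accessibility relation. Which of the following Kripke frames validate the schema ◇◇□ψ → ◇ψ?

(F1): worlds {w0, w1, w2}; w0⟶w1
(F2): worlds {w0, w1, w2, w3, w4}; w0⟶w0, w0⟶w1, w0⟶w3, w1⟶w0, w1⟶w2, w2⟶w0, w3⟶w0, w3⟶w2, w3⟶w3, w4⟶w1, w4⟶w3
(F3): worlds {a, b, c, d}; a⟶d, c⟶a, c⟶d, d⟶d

(F1), (F3)

This is the axiom for a generalized confluence (Geach) condition; its first-order frame correspondent is ∀x ∀y (xR²y → ∃w (yRw ∧ xRw)).
(F1): condition met.
(F2): fails — w4R²w2 but no w with w2Rw and w4Rw.
(F3): condition met.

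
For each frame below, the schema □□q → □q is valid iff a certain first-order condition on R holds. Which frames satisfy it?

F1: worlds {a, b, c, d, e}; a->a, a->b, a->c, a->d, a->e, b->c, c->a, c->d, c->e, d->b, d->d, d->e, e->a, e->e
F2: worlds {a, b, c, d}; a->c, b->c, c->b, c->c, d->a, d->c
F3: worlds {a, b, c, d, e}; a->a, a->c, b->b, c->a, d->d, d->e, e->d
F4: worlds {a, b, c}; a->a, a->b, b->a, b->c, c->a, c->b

Frame correspondent (Sahlqvist): ∀x ∀y (Rxy → ∃z (Rxz ∧ Rzy)) — i.e. density.
F1: fails — Rbc but no z with Rbz and Rzc.
F2: fails — Rda but no z with Rdz and Rza.
F3: ✓.
F4: fails — Rbc but no z with Rbz and Rzc.

F3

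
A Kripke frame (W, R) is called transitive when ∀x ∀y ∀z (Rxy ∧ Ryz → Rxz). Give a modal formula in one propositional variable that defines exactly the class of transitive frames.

A defining formula is □q → □□q (the 4 axiom).
Suppose □q→□□q is valid. Take Rxy, Ryz and set V(q)={w : Rxw}. Then □q at x, so □□q at x, so □q at y, so q at z, i.e. Rxz.

□q → □□q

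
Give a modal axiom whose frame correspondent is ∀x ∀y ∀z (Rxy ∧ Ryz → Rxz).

The condition is transitivity. The 4 schema □r → □□r defines it.
Suppose □r→□□r is valid. Take Rxy, Ryz and set V(r)={w : Rxw}. Then □r at x, so □□r at x, so □r at y, so r at z, i.e. Rxz.

□r → □□r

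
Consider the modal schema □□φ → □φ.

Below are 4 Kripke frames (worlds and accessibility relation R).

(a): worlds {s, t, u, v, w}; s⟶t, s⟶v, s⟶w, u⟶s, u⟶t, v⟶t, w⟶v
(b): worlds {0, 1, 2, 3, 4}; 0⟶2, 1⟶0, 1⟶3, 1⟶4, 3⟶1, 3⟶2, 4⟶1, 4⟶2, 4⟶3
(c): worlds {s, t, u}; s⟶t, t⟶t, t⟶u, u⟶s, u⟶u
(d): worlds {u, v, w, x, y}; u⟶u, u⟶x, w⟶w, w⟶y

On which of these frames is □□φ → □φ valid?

(c), (d)

This is the axiom for density; its first-order frame correspondent is ∀x ∀y (Rxy → ∃z (Rxz ∧ Rzy)).
(a): fails — Rus but no z with Ruz and Rzs.
(b): fails — R10 but no z with R1z and Rz0.
(c): condition met.
(d): condition met.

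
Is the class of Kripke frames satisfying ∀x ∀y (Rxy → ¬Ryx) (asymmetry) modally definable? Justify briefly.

Not definable by any modal formula

Any modally definable frame class is closed under surjective bounded morphisms.
The 4-cycle (worlds 0,1,2,3 with 0→1→2→3→0) is asymmetric. Mapping every world to a single reflexive point • is a surjective bounded morphism, and the reflexive point is not asymmetric (R•• but asymmetry requires ¬R••).
Hence asymmetry is not modally definable.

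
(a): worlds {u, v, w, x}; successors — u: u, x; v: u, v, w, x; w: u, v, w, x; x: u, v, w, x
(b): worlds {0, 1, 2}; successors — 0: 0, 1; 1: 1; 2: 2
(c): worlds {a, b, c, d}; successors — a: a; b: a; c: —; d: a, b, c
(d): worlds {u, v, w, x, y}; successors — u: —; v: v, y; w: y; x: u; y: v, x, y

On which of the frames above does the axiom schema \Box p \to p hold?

(a), (b)

Frame correspondent (Sahlqvist): \forall x Rxx — i.e. reflexivity.
(a): holds.
(b): holds.
(c): fails — world b does not see itself.
(d): fails — world u does not see itself.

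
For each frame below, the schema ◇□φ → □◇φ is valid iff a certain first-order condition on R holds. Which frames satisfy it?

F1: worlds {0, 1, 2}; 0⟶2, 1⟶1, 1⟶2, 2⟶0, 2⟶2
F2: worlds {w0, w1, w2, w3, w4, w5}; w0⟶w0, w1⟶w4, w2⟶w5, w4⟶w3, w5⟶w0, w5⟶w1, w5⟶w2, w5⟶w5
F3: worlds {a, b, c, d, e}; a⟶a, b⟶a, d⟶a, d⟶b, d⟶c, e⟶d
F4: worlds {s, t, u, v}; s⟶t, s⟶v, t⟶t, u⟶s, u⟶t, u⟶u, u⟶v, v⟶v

F1

This is the axiom for convergence; its first-order frame correspondent is ∀x ∀y ∀z (Rxy ∧ Rxz → ∃w (Ryw ∧ Rzw)).
F1: holds.
F2: fails — Rw4w3 and Rw4w3 but w3 and w3 have no common successor.
F3: fails — Rdc and Rdc but c and c have no common successor.
F4: fails — Rsv and Rst but v and t have no common successor.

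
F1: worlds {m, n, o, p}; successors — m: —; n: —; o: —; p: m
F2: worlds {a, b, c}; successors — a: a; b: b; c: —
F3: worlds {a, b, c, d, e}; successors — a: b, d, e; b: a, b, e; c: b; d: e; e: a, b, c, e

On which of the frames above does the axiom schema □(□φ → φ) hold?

Frame correspondent (Sahlqvist): ∀x ∀y (Rxy → Ryy) — i.e. shift-reflexivity.
F1: fails — Rpm but not Rmm.
F2: satisfies the condition.
F3: fails — Rea but not Raa.

F2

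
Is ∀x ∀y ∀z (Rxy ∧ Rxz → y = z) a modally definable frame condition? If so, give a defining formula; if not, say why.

Definable; ◇q → □q defines it

Yes: it is partial functionality, defined by the CD schema ◇q → □q.
Suppose ◇q→□q is valid. Take Rxy, Rxz and set V(q)={y}. Then ◇q at x, so □q at x, so q at z, i.e. z=y.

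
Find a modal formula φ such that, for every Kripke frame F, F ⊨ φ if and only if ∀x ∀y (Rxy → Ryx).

The condition is symmetry. The B schema ψ → □◇ψ defines it.
Suppose ψ→□◇ψ is valid. Take Rxy and set V(ψ)={x}. Then ψ at x, so □◇ψ at x, so ◇ψ at y, so some z with Ryz has ψ; z=x, i.e. Ryx.

ψ → □◇ψ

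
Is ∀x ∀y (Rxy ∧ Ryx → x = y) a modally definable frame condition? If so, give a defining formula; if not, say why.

Not definable by any modal formula

Any modally definable frame class is closed under surjective bounded morphisms.
The 6-cycle (worlds w0,w1,w2,w3,w4,w5 with w0→w1→w2→w3→w4→w5→w0) is antisymmetric. Sending even-indexed worlds to • and odd-indexed worlds to ∘ is a surjective bounded morphism onto the two-world frame with •↔∘, which is not antisymmetric.
Hence antisymmetry is not modally definable.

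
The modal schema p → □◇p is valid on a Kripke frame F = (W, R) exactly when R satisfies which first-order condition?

Symmetry

Suppose p→□◇p is valid. Take Rxy and set V(p)={x}. Then p at x, so □◇p at x, so ◇p at y, so some z with Ryz has p; z=x, i.e. Ryx.
Conversely, any frame satisfying ∀x ∀y (Rxy → Ryx) validates the schema.
So the correspondent is symmetry.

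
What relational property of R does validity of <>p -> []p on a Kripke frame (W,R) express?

partial functionality: forall x forall y forall z (Rxy & Rxz -> y = z)

Suppose ◇p→□p is valid. Take Rxy, Rxz and set V(p)={y}. Then ◇p at x, so □p at x, so p at z, i.e. z=y.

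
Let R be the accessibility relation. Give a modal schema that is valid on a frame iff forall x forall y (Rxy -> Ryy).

□(□ψ → ψ)

This is shift-reflexivity; the standard corresponding axiom is T□: □(□ψ → ψ).
Suppose □(□ψ→ψ) is valid. Take Rxy and set V(ψ)={w : Ryw}. Then at y, □ψ holds; since □(□ψ→ψ) at x, □ψ→ψ at y, so ψ at y, i.e. Ryy.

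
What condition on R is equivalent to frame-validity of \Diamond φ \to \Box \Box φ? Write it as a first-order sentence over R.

This is a Sahlqvist (Geach-type) schema ◇^1□^0φ → □^2◇^0φ.
First-order correspondent: \forall x \forall y \forall z ((xRy \wedge x R^2 z) \to \exists w (y = w \wedge z = w)).

\forall x \forall y \forall z ((xRy \wedge x R^2 z) \to \exists w (y = w \wedge z = w))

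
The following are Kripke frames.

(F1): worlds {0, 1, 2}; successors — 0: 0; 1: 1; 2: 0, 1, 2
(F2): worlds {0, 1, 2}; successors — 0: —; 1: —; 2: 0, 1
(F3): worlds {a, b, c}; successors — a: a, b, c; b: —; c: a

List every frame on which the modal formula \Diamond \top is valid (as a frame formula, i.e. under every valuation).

The schema corresponds to seriality: \forall x \exists y Rxy.
(F1): condition met.
(F2): fails — world 0 has no successor.
(F3): fails — world b has no successor.

(F1)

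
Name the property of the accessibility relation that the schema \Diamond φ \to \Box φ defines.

partial functionality

Suppose ◇φ→□φ is valid. Take Rxy, Rxz and set V(φ)={y}. Then ◇φ at x, so □φ at x, so φ at z, i.e. z=y.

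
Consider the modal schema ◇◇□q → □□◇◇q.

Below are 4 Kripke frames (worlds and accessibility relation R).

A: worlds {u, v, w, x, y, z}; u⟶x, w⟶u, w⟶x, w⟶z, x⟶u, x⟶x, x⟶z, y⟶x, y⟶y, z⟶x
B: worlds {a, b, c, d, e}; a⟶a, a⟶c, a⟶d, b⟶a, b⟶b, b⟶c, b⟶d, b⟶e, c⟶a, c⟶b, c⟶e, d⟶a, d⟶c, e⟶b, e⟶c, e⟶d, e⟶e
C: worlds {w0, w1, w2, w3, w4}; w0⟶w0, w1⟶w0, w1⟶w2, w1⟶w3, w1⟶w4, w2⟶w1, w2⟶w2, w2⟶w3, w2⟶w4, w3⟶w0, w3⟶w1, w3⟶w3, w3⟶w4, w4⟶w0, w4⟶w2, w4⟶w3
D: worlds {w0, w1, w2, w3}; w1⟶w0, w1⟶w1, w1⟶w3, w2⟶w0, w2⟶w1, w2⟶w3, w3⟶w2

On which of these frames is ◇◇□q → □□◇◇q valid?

Frame correspondent (Sahlqvist): ∀x ∀y ∀z ((xR²y ∧ xR²z) → ∃w (yRw ∧ zR²w)) — i.e. a generalized confluence (Geach) condition.
A: holds.
B: holds.
C: fails — w1R²w2, w1R²w0 but no w with w2Rw and w0R²w.
D: fails — w1R²w0, w1R²w0 but no w with w0Rw and w0R²w.
Valid on: A, B.

A, B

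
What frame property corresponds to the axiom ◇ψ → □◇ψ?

Suppose ◇ψ→□◇ψ is valid. Take Rxy, Rxz and set V(ψ)={y}. Then ◇ψ at x, so □◇ψ at x, so ◇ψ at z, so some w with Rzw has ψ; w=y, i.e. Rzy. By symmetry of the argument, Ryz.
The converse is a direct semantic check.
Frame condition: ∀x ∀y ∀z (Rxy ∧ Rxz → Ryz).

The Euclidean property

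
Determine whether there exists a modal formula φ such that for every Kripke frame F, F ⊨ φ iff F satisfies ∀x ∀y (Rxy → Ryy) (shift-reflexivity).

Yes, by □(□p → p)

This is a Sahlqvist condition; the T□ axiom □(□p → p) defines it.
Suppose □(□p→p) is valid. Take Rxy and set V(p)={w : Ryw}. Then at y, □p holds; since □(□p→p) at x, □p→p at y, so p at y, i.e. Ryy.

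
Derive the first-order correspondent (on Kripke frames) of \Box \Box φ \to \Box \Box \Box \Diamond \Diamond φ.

\forall x \forall z (x R^3 z \to \exists w (x R^2 w \wedge z R^2 w))

This is a Sahlqvist (Geach-type) schema ◇^0□^2φ → □^3◇^2φ.
Minimal-valuation argument: fix x; take any y with xR^0y and any z with xR^3z. Set V(φ) to the set of worlds R-reachable from y in exactly 2 steps. Then □^2φ holds at y, so the antecedent holds at x; validity forces ◇^2φ at z, giving a w with zR^2w and yR^2w.
First-order correspondent: \forall x \forall z (x R^3 z \to \exists w (x R^2 w \wedge z R^2 w)).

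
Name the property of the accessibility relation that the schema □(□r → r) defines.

shift-reflexivity

This is the T□ axiom.
Its frame correspondent is shift-reflexivity — ∀x ∀y (Rxy → Ryy).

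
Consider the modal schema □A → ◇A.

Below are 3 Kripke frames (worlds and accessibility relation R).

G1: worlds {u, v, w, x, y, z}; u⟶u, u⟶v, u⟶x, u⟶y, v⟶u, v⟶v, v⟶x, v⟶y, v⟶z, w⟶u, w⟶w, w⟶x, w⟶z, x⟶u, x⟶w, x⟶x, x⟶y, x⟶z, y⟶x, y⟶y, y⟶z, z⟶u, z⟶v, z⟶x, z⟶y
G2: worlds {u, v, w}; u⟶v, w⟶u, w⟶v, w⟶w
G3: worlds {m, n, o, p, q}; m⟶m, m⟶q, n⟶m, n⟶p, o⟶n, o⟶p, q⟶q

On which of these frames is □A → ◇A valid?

The schema corresponds to seriality: ∀x ∃y Rxy.
G1: condition met.
G2: fails — world v has no successor.
G3: fails — world p has no successor.

G1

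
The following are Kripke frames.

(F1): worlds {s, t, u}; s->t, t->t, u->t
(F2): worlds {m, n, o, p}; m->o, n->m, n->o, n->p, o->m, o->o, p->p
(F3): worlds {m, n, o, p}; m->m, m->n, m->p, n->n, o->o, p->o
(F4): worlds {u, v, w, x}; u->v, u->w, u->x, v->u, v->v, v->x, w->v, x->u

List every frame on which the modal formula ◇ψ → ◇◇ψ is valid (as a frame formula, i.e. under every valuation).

This is the axiom for a generalized confluence (Geach) condition; its first-order frame correspondent is ∀x ∀y (xRy → ∃w (y = w ∧ xR²w)).
(F1): holds.
(F2): holds.
(F3): holds.
(F4): fails — uRw but no t with w=t and uR²t.
Valid on: (F1), (F2), (F3).

(F1), (F2), (F3)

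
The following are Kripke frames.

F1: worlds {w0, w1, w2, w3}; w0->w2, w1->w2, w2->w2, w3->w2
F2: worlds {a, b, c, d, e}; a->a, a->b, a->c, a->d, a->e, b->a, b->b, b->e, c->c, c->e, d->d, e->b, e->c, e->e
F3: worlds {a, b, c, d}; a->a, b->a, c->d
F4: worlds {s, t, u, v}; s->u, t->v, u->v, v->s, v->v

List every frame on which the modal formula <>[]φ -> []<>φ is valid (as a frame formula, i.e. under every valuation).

This is the axiom for convergence; its first-order frame correspondent is forall x forall y forall z (Rxy & Rxz -> exists w (Ryw & Rzw)).
F1: ✓.
F2: fails — Rab and Rad but b and d have no common successor.
F3: fails — Rcd and Rcd but d and d have no common successor.
F4: fails — Rvv and Rvs but v and s have no common successor.

F1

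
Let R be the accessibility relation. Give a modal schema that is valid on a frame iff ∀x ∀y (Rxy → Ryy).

□(□p → p)

A defining formula is □(□p → p) (the T□ axiom).
Suppose □(□p→p) is valid. Take Rxy and set V(p)={w : Ryw}. Then at y, □p holds; since □(□p→p) at x, □p→p at y, so p at y, i.e. Ryy.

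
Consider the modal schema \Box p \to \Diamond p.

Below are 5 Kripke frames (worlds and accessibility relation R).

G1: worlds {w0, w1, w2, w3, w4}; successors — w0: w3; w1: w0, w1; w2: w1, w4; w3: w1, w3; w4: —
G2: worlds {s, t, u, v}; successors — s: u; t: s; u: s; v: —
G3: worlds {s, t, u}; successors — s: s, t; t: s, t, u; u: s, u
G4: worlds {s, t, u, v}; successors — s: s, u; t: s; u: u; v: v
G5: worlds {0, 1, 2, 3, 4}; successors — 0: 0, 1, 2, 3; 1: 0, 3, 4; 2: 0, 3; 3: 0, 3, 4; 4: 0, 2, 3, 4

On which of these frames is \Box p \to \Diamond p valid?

G3, G4, G5

The schema corresponds to seriality: \forall x \exists y Rxy.
G1: fails — world w4 has no successor.
G2: fails — world v has no successor.
G3: condition met.
G4: condition met.
G5: condition met.
Valid on: G3, G4, G5.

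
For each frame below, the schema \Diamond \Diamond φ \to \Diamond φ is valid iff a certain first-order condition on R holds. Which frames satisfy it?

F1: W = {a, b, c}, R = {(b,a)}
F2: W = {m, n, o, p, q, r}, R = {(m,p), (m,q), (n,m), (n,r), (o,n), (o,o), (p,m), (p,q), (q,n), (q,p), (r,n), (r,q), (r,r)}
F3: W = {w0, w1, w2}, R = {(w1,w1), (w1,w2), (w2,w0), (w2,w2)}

F1

The schema corresponds to transitivity: \forall x \forall y \forall z (Rxy \wedge Ryz \to Rxz).
F1: satisfies the condition.
F2: fails — Rnr and Rrn but not Rnn.
F3: fails — Rw1w2 and Rw2w0 but not Rw1w0.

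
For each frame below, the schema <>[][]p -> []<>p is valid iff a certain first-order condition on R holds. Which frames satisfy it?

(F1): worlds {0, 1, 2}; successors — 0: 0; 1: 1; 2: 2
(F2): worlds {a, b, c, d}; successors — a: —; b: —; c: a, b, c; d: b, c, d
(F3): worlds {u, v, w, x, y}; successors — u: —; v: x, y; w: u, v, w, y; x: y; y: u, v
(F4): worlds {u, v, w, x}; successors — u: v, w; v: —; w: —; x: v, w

The schema corresponds to a generalized confluence (Geach) condition: forall x forall y forall z ((xRy & xRz) -> exists w (y R^2 w & zRw)).
(F1): condition met.
(F2): fails — cRa, cRa but no w with aR²w and aRw.
(F3): fails — vRx, vRx but no t with xR²t and xRt.
(F4): fails — uRv, uRv but no t with vR²t and vRt.
Valid on: (F1).

(F1)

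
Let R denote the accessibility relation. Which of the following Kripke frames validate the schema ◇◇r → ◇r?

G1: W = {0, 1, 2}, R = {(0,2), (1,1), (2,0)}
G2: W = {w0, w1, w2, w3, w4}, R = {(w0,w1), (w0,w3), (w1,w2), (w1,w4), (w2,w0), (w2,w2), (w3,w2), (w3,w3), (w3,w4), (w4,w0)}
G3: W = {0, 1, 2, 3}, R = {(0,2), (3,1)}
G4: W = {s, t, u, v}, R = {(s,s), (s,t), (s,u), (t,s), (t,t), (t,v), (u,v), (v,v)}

G3

This is the axiom for transitivity; its first-order frame correspondent is ∀x ∀y ∀z (Rxy ∧ Ryz → Rxz).
G1: fails — R20 and R02 but not R22.
G2: fails — Rw1w2 and Rw2w0 but not Rw1w0.
G3: condition met.
G4: fails — Rts and Rsu but not Rtu.
Valid on: G3.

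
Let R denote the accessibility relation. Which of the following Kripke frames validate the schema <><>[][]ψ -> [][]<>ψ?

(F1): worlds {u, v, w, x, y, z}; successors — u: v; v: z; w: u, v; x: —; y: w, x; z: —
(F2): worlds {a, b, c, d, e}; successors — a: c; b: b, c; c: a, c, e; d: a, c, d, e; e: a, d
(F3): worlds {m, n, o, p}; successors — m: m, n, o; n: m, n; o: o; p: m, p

(F2)

The schema corresponds to a generalized confluence (Geach) condition: forall x forall y forall z ((x R^2 y & x R^2 z) -> exists w (y R^2 w & zRw)).
(F1): fails — uR²z, uR²z but no t with zR²t and zRt.
(F2): holds.
(F3): fails — mR²o, mR²n but no w with oR²w and nRw.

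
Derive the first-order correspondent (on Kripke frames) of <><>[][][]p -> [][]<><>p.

This is a Sahlqvist (Geach-type) schema ◇^2□^3p → □^2◇^2p.
Minimal-valuation argument: fix x; take any y with xR^2y and any z with xR^2z. Set V(p) to the set of worlds R-reachable from y in exactly 3 steps. Then □^3p holds at y, so the antecedent holds at x; validity forces ◇^2p at z, giving a w with zR^2w and yR^3w.
First-order correspondent: forall x forall y forall z ((x R^2 y & x R^2 z) -> exists w (y R^3 w & z R^2 w)).

forall x forall y forall z ((x R^2 y & x R^2 z) -> exists w (y R^3 w & z R^2 w))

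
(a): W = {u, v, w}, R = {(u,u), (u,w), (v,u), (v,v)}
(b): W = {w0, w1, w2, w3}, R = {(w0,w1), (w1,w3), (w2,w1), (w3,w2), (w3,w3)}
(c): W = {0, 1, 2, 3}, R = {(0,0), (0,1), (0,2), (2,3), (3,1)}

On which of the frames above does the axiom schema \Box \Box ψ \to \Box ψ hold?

The schema corresponds to density: \forall x \forall y (Rxy \to \exists z (Rxz \wedge Rzy)).
(a): condition met.
(b): fails — Rw0w1 but no z with Rw0z and Rzw1.
(c): fails — R31 but no z with R3z and Rz1.
Valid on: (a).

(a)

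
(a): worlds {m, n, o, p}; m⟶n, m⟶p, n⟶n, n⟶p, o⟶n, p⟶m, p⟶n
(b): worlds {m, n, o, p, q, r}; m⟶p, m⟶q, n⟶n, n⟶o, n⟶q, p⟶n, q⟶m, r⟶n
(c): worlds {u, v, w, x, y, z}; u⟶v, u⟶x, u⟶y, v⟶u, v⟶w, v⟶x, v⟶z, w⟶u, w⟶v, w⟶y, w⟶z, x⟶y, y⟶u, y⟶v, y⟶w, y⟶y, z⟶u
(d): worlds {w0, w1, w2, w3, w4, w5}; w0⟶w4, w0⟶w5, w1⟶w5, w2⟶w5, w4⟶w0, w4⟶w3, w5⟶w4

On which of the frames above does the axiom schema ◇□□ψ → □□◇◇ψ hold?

(a), (c)

The schema corresponds to a generalized confluence (Geach) condition: ∀x ∀y ∀z ((xRy ∧ xR²z) → ∃w (yR²w ∧ zR²w)).
(a): holds.
(b): fails — mRq, mR²m but no w with qR²w and mR²w.
(c): holds.
(d): fails — w0Rw4, w0R²w3 but no w with w4R²w and w3R²w.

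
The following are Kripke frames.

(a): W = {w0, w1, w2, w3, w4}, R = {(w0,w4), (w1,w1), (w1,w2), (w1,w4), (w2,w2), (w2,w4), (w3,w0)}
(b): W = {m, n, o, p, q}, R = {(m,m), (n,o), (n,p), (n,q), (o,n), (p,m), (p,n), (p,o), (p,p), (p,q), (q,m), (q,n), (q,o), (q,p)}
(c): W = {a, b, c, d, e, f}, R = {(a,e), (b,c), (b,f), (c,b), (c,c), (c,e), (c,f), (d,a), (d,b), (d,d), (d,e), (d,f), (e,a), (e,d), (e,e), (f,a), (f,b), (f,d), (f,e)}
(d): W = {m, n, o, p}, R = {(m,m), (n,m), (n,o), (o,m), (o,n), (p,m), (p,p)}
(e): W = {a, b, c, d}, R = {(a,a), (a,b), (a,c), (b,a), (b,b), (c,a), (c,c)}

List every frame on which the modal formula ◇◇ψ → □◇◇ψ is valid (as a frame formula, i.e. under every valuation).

(e)

The schema corresponds to a generalized confluence (Geach) condition: ∀x ∀y ∀z ((xR²y ∧ xRz) → ∃w (y = w ∧ zR²w)).
(a): fails — w1R²w1, w1Rw2 but no w with w1=w and w2R²w.
(b): fails — nR²m, nRo but no w with m=w and oR²w.
(c): fails — cR²c, cRe but no w with c=w and eR²w.
(d): fails — nR²n, nRm but no w with n=w and mR²w.
(e): holds.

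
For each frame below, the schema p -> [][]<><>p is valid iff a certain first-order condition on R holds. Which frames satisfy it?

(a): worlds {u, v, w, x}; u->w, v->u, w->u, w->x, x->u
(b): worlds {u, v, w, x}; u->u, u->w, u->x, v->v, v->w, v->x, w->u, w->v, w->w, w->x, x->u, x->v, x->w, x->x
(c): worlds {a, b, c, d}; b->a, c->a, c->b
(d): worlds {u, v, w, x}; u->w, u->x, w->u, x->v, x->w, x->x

(b)

The schema corresponds to a generalized confluence (Geach) condition: forall x forall z (x R^2 z -> exists w (x = w & z R^2 w)).
(a): fails — uR²x but no t with u=t and xR²t.
(b): condition met.
(c): fails — cR²a but no w with c=w and aR²w.
(d): fails — uR²v but no t with u=t and vR²t.
Valid on: (b).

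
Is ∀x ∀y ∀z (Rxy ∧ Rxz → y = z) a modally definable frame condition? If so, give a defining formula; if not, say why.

Definable; ◇q → □q defines it

This is a Sahlqvist condition; the CD axiom ◇q → □q defines it.
Suppose ◇q→□q is valid. Take Rxy, Rxz and set V(q)={y}. Then ◇q at x, so □q at x, so q at z, i.e. z=y.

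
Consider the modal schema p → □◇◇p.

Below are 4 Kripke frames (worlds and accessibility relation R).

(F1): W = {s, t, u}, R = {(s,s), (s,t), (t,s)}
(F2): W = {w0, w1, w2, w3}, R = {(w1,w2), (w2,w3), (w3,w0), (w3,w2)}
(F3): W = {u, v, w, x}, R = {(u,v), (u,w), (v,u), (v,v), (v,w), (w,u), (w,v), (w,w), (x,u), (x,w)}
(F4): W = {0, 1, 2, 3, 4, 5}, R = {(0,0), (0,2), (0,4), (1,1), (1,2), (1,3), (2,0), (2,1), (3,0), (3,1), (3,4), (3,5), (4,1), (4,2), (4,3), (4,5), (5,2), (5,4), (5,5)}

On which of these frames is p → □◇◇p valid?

(F1)

The schema corresponds to a generalized confluence (Geach) condition: ∀x ∀z (xRz → ∃w (x = w ∧ zR²w)).
(F1): condition met.
(F2): fails — w1Rw2 but no w with w1=w and w2R²w.
(F3): fails — xRu but no t with x=t and uR²t.
(F4): fails — 5R2 but no w with 5=w and 2R²w.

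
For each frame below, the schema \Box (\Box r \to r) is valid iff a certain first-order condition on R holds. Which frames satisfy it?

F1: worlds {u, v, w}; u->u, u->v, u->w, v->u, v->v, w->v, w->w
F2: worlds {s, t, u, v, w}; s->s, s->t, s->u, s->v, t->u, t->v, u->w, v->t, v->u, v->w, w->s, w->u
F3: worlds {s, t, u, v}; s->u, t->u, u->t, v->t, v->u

F1

Frame correspondent (Sahlqvist): \forall x \forall y (Rxy \to Ryy) — i.e. shift-reflexivity.
F1: satisfies the condition.
F2: fails — Rtv but not Rvv.
F3: fails — Rut but not Rtt.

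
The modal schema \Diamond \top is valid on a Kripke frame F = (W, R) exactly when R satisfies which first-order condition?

seriality

This schema is equivalent to the D axiom □A → ◇A.
It corresponds to seriality: \forall x \exists y Rxy.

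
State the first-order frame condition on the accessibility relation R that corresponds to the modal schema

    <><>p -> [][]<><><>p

forall x forall y forall z ((x R^2 y & x R^2 z) -> exists w (y = w & z R^3 w))

This is a Sahlqvist (Geach-type) schema ◇^2□^0p → □^2◇^3p.
Minimal-valuation argument: fix x; take any y with xR^2y and any z with xR^2z. Set V(p) to the set of worlds R-reachable from y in exactly 0 steps. Then □^0p holds at y, so the antecedent holds at x; validity forces ◇^3p at z, giving a w with zR^3w and yR^0w.
First-order correspondent: forall x forall y forall z ((x R^2 y & x R^2 z) -> exists w (y = w & z R^3 w)).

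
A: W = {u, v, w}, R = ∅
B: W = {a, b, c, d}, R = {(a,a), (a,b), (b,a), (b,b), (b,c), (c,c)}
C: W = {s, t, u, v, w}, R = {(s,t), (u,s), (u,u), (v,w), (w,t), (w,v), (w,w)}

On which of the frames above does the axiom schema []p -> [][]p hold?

This is the axiom for transitivity; its first-order frame correspondent is forall x forall y forall z (Rxy & Ryz -> Rxz).
A: satisfies the condition.
B: fails — Rab and Rbc but not Rac.
C: fails — Rvw and Rwt but not Rvt.

A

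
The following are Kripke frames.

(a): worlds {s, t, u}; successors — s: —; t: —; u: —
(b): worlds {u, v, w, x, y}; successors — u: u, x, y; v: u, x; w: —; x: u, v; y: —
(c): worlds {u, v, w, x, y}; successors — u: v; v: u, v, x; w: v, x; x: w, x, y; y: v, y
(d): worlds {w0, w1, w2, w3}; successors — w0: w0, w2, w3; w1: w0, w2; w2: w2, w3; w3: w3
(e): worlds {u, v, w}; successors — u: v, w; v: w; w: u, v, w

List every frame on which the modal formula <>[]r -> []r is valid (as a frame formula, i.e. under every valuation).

This is the axiom for the Euclidean property; its first-order frame correspondent is forall x forall y forall z (Rxy & Rxz -> Ryz).
(a): ✓.
(b): fails — Rux and Rux but not Rxx.
(c): fails — Rvu and Rvu but not Ruu.
(d): fails — Rw0w2 and Rw0w0 but not Rw2w0.
(e): fails — Ruv and Ruv but not Rvv.
Valid on: (a).

(a)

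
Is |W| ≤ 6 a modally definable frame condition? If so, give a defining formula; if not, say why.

Any modally definable frame class is closed under disjoint unions.
Any modal formula valid on each of 7 disjoint one-world frames is valid on their disjoint union (validity is preserved under disjoint unions). Each one-world frame has |W|=1≤6, but the union has |W|=7.
So no modal formula (or set of formulas) defines exactly the |W|≤6 frames.

Not modally definable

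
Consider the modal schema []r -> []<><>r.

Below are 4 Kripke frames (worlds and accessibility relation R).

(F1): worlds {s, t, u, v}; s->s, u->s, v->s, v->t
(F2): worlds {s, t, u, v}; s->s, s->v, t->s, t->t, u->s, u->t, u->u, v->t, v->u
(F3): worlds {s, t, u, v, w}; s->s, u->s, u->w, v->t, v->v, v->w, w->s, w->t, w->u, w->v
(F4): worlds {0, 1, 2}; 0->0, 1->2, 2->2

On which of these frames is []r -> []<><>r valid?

(F2), (F4)

Frame correspondent (Sahlqvist): forall x forall z (xRz -> exists w (xRw & z R^2 w)) — i.e. a generalized confluence (Geach) condition.
(F1): fails — vRt but no w with vRw and tR²w.
(F2): condition met.
(F3): fails — vRt but no w* with vRw* and tR²w*.
(F4): condition met.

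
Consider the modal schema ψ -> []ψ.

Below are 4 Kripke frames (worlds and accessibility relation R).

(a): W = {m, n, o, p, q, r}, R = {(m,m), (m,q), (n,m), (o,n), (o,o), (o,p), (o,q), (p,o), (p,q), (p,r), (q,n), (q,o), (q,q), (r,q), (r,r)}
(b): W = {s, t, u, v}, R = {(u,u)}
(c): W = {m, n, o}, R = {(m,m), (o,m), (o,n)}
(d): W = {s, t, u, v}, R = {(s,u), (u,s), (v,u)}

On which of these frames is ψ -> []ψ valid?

(b)

Frame correspondent (Sahlqvist): forall x forall z (xRz -> exists w (x = w & z = w)) — i.e. a generalized confluence (Geach) condition.
(a): fails — mRq but m ≠ q.
(b): ✓.
(c): fails — oRm but o ≠ m.
(d): fails — sRu but s ≠ u.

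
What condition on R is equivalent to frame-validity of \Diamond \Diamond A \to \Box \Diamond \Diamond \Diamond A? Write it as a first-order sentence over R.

\forall x \forall y \forall z ((x R^2 y \wedge xRz) \to \exists w (y = w \wedge z R^3 w))

This is a Sahlqvist (Geach-type) schema ◇^2□^0A → □^1◇^3A.
First-order correspondent: \forall x \forall y \forall z ((x R^2 y \wedge xRz) \to \exists w (y = w \wedge z R^3 w)).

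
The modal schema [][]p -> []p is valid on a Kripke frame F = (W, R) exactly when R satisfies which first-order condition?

density

Suppose □□p→□p is valid. Take Rxy and set V(p)={w : xR²w}. Then □□p at x, so □p at x, so p at y, i.e. ∃z(Rxz∧Rzy).
The converse is a direct semantic check.
So the correspondent is density.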